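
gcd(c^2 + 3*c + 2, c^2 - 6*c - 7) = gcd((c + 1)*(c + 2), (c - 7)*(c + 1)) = c + 1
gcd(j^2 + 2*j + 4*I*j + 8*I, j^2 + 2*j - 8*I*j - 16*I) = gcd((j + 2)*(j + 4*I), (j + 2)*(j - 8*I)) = j + 2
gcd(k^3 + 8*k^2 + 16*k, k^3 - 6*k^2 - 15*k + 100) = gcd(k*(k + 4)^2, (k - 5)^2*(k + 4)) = k + 4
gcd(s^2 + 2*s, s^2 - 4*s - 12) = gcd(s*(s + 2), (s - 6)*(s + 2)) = s + 2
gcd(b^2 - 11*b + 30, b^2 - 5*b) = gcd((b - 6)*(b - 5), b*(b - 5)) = b - 5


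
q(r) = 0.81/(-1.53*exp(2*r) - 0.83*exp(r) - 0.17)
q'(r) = 0.81*(3.06*exp(2*r) + 0.83*exp(r))/(-1.53*exp(2*r) - 0.83*exp(r) - 0.17)^2 = (2.4786*exp(r) + 0.6723)*exp(r)/(1.53*exp(2*r) + 0.83*exp(r) + 0.17)^2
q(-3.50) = -4.12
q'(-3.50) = 0.58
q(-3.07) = -3.82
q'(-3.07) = 0.81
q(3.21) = -0.00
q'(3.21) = 0.00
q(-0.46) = -0.62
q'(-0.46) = 0.83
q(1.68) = -0.02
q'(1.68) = 0.03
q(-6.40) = -4.73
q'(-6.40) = 0.04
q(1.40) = -0.03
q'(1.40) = 0.05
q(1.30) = -0.03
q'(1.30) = 0.06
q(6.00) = 0.00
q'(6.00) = 0.00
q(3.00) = 0.00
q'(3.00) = 0.00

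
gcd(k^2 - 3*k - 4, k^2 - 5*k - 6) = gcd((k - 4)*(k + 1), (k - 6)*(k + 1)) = k + 1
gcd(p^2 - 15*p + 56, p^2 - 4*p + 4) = 1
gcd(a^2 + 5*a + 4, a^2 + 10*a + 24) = a + 4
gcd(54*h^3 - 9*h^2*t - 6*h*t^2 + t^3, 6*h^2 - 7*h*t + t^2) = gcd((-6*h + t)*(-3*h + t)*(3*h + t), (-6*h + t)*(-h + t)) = -6*h + t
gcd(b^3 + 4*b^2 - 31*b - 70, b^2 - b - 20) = b - 5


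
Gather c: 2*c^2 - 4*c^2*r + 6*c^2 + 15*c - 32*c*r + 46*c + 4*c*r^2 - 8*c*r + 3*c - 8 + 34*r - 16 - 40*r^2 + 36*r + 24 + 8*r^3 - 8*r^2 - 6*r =c^2*(8 - 4*r) + c*(4*r^2 - 40*r + 64) + 8*r^3 - 48*r^2 + 64*r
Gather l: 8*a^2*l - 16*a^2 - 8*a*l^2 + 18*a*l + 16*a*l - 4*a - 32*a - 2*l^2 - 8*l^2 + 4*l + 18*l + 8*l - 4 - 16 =-16*a^2 - 36*a + l^2*(-8*a - 10) + l*(8*a^2 + 34*a + 30) - 20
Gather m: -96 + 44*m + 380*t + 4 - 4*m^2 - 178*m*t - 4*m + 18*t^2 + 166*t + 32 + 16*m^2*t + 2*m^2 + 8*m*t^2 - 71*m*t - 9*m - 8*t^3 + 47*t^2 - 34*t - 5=m^2*(16*t - 2) + m*(8*t^2 - 249*t + 31) - 8*t^3 + 65*t^2 + 512*t - 65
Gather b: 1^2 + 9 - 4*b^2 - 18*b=-4*b^2 - 18*b + 10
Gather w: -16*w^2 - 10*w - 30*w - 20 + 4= -16*w^2 - 40*w - 16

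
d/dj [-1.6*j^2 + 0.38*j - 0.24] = 0.38 - 3.2*j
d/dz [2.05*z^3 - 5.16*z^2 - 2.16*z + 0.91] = 6.15*z^2 - 10.32*z - 2.16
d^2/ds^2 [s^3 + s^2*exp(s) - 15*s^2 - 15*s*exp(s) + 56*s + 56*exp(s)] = s^2*exp(s) - 11*s*exp(s) + 6*s + 28*exp(s) - 30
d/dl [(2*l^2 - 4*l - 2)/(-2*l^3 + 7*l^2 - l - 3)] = 2*(2*l^4 - 8*l^3 + 7*l^2 + 8*l + 5)/(4*l^6 - 28*l^5 + 53*l^4 - 2*l^3 - 41*l^2 + 6*l + 9)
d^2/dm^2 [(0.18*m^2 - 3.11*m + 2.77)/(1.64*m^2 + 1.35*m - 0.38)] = (4.44089209850063e-16*m^4 - 17.526352*m^3 + 45.374208*m^2 + 25.167768*m + 10.410302)/(4.410944*m^6 + 10.89288*m^5 + 5.900556*m^4 - 2.587545*m^3 - 1.367202*m^2 + 0.58482*m - 0.054872)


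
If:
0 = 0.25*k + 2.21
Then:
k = -8.84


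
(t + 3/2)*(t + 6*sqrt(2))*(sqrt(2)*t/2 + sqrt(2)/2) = sqrt(2)*t^3/2 + 5*sqrt(2)*t^2/4 + 6*t^2 + 3*sqrt(2)*t/4 + 15*t + 9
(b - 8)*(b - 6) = b^2 - 14*b + 48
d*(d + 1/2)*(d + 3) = d^3 + 7*d^2/2 + 3*d/2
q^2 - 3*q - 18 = (q - 6)*(q + 3)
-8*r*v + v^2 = v*(-8*r + v)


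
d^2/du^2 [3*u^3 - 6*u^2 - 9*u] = 18*u - 12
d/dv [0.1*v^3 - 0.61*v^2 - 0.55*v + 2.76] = 0.3*v^2 - 1.22*v - 0.55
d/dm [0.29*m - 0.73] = 0.290000000000000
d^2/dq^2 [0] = 0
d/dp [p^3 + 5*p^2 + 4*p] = 3*p^2 + 10*p + 4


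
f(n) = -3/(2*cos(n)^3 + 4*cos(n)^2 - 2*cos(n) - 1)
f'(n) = -3*(6*sin(n)*cos(n)^2 + 8*sin(n)*cos(n) - 2*sin(n))/(2*cos(n)^3 + 4*cos(n)^2 - 2*cos(n) - 1)^2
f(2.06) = -4.87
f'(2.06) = 30.99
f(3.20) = -1.00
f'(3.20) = -0.08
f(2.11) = -3.70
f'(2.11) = 17.73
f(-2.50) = -1.40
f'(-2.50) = -1.78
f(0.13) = -1.03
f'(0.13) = -0.55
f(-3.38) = -1.04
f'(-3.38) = 0.35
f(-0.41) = -1.45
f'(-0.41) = 2.89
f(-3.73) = -1.32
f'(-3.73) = 1.44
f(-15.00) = -1.54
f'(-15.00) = -2.37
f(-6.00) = -1.18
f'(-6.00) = -1.46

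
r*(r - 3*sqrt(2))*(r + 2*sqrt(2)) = r^3 - sqrt(2)*r^2 - 12*r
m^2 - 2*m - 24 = (m - 6)*(m + 4)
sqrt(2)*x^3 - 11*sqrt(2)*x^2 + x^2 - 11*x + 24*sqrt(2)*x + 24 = (x - 8)*(x - 3)*(sqrt(2)*x + 1)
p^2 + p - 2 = (p - 1)*(p + 2)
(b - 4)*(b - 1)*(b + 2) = b^3 - 3*b^2 - 6*b + 8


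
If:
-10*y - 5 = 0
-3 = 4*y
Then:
No Solution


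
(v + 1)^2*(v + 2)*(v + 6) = v^4 + 10*v^3 + 29*v^2 + 32*v + 12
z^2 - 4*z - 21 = (z - 7)*(z + 3)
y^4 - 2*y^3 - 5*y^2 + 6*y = y*(y - 3)*(y - 1)*(y + 2)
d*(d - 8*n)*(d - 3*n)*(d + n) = d^4 - 10*d^3*n + 13*d^2*n^2 + 24*d*n^3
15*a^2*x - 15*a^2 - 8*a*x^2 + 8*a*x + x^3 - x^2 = (-5*a + x)*(-3*a + x)*(x - 1)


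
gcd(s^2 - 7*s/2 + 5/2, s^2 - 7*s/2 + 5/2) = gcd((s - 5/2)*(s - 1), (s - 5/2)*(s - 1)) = s^2 - 7*s/2 + 5/2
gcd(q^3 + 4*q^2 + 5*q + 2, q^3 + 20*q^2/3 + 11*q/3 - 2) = q + 1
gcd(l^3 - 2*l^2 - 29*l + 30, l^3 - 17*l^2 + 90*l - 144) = l - 6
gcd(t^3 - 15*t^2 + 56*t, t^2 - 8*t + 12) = 1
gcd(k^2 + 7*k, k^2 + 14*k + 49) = k + 7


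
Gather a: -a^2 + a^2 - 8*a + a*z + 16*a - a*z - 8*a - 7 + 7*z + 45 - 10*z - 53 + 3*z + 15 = 0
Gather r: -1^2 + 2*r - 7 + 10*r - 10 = 12*r - 18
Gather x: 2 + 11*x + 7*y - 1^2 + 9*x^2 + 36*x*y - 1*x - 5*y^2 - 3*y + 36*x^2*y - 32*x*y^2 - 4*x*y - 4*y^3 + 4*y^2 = x^2*(36*y + 9) + x*(-32*y^2 + 32*y + 10) - 4*y^3 - y^2 + 4*y + 1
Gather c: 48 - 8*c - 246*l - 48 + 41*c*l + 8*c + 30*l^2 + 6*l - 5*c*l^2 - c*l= c*(-5*l^2 + 40*l) + 30*l^2 - 240*l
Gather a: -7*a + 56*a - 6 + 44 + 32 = 49*a + 70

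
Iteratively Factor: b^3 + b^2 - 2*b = (b - 1)*(b^2 + 2*b) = (b - 1)*(b + 2)*(b)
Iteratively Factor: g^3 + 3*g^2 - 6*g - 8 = (g + 4)*(g^2 - g - 2) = (g + 1)*(g + 4)*(g - 2)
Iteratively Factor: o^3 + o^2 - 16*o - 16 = (o + 4)*(o^2 - 3*o - 4) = (o - 4)*(o + 4)*(o + 1)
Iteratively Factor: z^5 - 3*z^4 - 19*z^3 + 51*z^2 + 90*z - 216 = (z + 3)*(z^4 - 6*z^3 - z^2 + 54*z - 72) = (z - 2)*(z + 3)*(z^3 - 4*z^2 - 9*z + 36) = (z - 4)*(z - 2)*(z + 3)*(z^2 - 9) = (z - 4)*(z - 2)*(z + 3)^2*(z - 3)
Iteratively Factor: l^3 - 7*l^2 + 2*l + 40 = (l + 2)*(l^2 - 9*l + 20) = (l - 4)*(l + 2)*(l - 5)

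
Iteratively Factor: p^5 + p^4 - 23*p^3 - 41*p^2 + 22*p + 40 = (p - 1)*(p^4 + 2*p^3 - 21*p^2 - 62*p - 40) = (p - 1)*(p + 4)*(p^3 - 2*p^2 - 13*p - 10) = (p - 1)*(p + 1)*(p + 4)*(p^2 - 3*p - 10) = (p - 5)*(p - 1)*(p + 1)*(p + 4)*(p + 2)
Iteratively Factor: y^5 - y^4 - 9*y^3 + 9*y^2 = (y)*(y^4 - y^3 - 9*y^2 + 9*y) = y*(y - 3)*(y^3 + 2*y^2 - 3*y) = y*(y - 3)*(y + 3)*(y^2 - y) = y*(y - 3)*(y - 1)*(y + 3)*(y)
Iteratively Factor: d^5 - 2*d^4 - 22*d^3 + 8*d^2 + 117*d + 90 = (d + 1)*(d^4 - 3*d^3 - 19*d^2 + 27*d + 90) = (d + 1)*(d + 3)*(d^3 - 6*d^2 - d + 30) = (d - 5)*(d + 1)*(d + 3)*(d^2 - d - 6) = (d - 5)*(d + 1)*(d + 2)*(d + 3)*(d - 3)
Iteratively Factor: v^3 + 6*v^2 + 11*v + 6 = (v + 3)*(v^2 + 3*v + 2) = (v + 2)*(v + 3)*(v + 1)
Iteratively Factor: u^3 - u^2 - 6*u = (u)*(u^2 - u - 6) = u*(u - 3)*(u + 2)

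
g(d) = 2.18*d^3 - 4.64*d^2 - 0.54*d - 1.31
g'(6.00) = 179.22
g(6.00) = 299.29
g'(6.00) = 179.22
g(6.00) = 299.29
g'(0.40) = -3.21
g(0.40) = -2.13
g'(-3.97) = 139.38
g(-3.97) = -208.70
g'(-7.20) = 405.31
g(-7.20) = -1051.64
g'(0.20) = -2.13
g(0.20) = -1.59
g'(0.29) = -2.68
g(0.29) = -1.80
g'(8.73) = 416.88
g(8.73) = 1090.79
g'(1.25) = -1.92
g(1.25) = -4.98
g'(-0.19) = 1.46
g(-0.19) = -1.39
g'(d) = 6.54*d^2 - 9.28*d - 0.54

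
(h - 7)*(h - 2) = h^2 - 9*h + 14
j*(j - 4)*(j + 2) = j^3 - 2*j^2 - 8*j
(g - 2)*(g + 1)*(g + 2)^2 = g^4 + 3*g^3 - 2*g^2 - 12*g - 8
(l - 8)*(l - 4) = l^2 - 12*l + 32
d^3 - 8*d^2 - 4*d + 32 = (d - 8)*(d - 2)*(d + 2)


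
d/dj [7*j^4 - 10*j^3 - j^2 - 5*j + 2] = 28*j^3 - 30*j^2 - 2*j - 5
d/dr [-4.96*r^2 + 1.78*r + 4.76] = 1.78 - 9.92*r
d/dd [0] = 0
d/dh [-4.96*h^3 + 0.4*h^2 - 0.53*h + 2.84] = -14.88*h^2 + 0.8*h - 0.53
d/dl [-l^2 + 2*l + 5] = 2 - 2*l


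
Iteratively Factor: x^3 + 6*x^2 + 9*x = (x)*(x^2 + 6*x + 9) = x*(x + 3)*(x + 3)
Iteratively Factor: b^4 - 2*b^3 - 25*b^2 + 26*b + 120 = (b + 4)*(b^3 - 6*b^2 - b + 30) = (b - 5)*(b + 4)*(b^2 - b - 6) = (b - 5)*(b + 2)*(b + 4)*(b - 3)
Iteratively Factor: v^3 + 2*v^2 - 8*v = (v)*(v^2 + 2*v - 8) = v*(v + 4)*(v - 2)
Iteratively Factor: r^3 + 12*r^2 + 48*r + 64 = (r + 4)*(r^2 + 8*r + 16) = (r + 4)^2*(r + 4)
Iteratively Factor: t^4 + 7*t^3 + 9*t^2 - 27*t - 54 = (t + 3)*(t^3 + 4*t^2 - 3*t - 18) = (t - 2)*(t + 3)*(t^2 + 6*t + 9) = (t - 2)*(t + 3)^2*(t + 3)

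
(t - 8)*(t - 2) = t^2 - 10*t + 16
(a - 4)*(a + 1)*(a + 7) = a^3 + 4*a^2 - 25*a - 28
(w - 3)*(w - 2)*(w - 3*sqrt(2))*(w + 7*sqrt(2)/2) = w^4 - 5*w^3 + sqrt(2)*w^3/2 - 15*w^2 - 5*sqrt(2)*w^2/2 + 3*sqrt(2)*w + 105*w - 126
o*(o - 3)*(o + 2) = o^3 - o^2 - 6*o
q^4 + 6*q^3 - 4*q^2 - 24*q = q*(q - 2)*(q + 2)*(q + 6)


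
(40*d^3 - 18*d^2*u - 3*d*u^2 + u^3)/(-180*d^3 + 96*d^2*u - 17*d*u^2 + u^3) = (-8*d^2 + 2*d*u + u^2)/(36*d^2 - 12*d*u + u^2)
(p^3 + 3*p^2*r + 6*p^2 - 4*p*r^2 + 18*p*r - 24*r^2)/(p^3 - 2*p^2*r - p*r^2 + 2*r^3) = (p^2 + 4*p*r + 6*p + 24*r)/(p^2 - p*r - 2*r^2)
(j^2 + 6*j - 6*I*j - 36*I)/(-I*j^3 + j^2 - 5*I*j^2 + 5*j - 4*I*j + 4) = (I*j^2 + 6*j*(1 + I) + 36)/(j^3 + j^2*(5 + I) + j*(4 + 5*I) + 4*I)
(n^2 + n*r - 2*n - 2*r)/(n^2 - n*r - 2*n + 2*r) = (-n - r)/(-n + r)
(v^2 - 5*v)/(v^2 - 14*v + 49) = v*(v - 5)/(v^2 - 14*v + 49)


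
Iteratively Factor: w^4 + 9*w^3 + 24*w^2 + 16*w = (w + 4)*(w^3 + 5*w^2 + 4*w) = w*(w + 4)*(w^2 + 5*w + 4) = w*(w + 1)*(w + 4)*(w + 4)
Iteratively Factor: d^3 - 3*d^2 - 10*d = (d)*(d^2 - 3*d - 10) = d*(d + 2)*(d - 5)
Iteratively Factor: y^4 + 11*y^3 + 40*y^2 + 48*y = (y + 4)*(y^3 + 7*y^2 + 12*y) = (y + 3)*(y + 4)*(y^2 + 4*y) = y*(y + 3)*(y + 4)*(y + 4)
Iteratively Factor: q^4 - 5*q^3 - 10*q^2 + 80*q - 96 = (q - 2)*(q^3 - 3*q^2 - 16*q + 48) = (q - 3)*(q - 2)*(q^2 - 16) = (q - 4)*(q - 3)*(q - 2)*(q + 4)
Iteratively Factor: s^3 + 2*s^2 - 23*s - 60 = (s + 4)*(s^2 - 2*s - 15) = (s + 3)*(s + 4)*(s - 5)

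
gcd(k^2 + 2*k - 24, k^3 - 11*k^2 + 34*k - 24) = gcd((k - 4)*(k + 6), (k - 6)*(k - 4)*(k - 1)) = k - 4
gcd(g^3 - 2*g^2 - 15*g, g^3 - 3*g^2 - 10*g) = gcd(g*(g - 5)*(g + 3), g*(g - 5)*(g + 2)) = g^2 - 5*g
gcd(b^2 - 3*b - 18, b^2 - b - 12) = b + 3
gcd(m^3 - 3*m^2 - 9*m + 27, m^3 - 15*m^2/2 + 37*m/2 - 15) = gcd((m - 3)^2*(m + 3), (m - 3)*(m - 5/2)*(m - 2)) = m - 3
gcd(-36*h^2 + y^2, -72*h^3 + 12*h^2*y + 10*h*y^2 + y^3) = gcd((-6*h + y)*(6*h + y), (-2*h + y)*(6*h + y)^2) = 6*h + y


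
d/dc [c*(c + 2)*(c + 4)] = 3*c^2 + 12*c + 8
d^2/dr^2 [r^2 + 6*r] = 2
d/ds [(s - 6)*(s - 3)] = 2*s - 9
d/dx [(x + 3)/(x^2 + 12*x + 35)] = (x^2 + 12*x - 2*(x + 3)*(x + 6) + 35)/(x^2 + 12*x + 35)^2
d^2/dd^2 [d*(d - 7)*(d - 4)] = 6*d - 22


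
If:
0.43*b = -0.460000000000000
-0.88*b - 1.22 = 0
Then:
No Solution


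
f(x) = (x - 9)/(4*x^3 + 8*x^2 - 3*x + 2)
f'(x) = (x - 9)*(-12*x^2 - 16*x + 3)/(4*x^3 + 8*x^2 - 3*x + 2)^2 + 1/(4*x^3 + 8*x^2 - 3*x + 2) = (4*x^3 + 8*x^2 - 3*x - (x - 9)*(12*x^2 + 16*x - 3) + 2)/(4*x^3 + 8*x^2 - 3*x + 2)^2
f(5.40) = -0.00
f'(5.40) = 0.00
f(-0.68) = -1.49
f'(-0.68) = -1.77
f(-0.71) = -1.44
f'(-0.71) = -1.63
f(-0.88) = -1.22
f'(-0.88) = -1.05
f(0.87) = -1.01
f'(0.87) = 2.62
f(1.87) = -0.14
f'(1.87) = 0.21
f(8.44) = -0.00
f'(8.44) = 0.00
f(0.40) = -3.68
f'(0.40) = 8.81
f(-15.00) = 0.00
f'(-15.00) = 0.00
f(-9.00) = 0.01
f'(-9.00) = 0.00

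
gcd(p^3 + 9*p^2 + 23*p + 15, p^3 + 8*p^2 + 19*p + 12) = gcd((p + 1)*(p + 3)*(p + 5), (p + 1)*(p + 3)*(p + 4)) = p^2 + 4*p + 3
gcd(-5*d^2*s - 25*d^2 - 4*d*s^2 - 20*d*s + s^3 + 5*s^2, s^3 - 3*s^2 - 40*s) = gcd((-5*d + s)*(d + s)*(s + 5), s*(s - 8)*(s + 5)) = s + 5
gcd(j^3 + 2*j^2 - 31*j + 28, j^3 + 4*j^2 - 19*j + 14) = j^2 + 6*j - 7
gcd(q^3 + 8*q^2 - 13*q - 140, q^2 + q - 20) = q^2 + q - 20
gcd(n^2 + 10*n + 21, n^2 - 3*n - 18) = n + 3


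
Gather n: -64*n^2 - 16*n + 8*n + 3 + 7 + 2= -64*n^2 - 8*n + 12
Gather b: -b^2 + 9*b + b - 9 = -b^2 + 10*b - 9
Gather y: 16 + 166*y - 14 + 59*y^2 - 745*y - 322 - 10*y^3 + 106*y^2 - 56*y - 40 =-10*y^3 + 165*y^2 - 635*y - 360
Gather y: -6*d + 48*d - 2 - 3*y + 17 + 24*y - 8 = 42*d + 21*y + 7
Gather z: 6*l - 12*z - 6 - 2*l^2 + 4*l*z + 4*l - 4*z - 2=-2*l^2 + 10*l + z*(4*l - 16) - 8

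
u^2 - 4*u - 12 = (u - 6)*(u + 2)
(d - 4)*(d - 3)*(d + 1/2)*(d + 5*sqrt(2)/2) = d^4 - 13*d^3/2 + 5*sqrt(2)*d^3/2 - 65*sqrt(2)*d^2/4 + 17*d^2/2 + 6*d + 85*sqrt(2)*d/4 + 15*sqrt(2)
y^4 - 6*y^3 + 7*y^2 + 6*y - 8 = (y - 4)*(y - 2)*(y - 1)*(y + 1)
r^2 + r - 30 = (r - 5)*(r + 6)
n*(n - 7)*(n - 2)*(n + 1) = n^4 - 8*n^3 + 5*n^2 + 14*n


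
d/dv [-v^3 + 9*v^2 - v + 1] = -3*v^2 + 18*v - 1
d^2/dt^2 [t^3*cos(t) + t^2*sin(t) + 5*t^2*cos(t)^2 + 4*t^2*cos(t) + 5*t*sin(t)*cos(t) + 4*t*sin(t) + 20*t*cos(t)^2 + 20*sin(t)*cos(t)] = -t^3*cos(t) - 7*t^2*sin(t) - 4*t^2*cos(t) - 10*t^2*cos(2*t) - 20*t*sin(t) - 30*t*sin(2*t) + 10*t*cos(t) - 40*t*cos(2*t) + 2*sin(t) - 80*sin(2*t) + 16*cos(t) + 15*cos(2*t) + 5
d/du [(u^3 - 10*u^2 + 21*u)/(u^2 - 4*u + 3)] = (u^2 - 2*u + 7)/(u^2 - 2*u + 1)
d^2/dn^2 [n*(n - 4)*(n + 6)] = 6*n + 4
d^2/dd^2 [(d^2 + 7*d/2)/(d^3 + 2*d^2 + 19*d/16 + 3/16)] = 16*(512*d^6 + 5376*d^5 + 8928*d^4 + 3152*d^3 - 2592*d^2 - 2016*d - 381)/(4096*d^9 + 24576*d^8 + 63744*d^7 + 93440*d^6 + 84912*d^5 + 49344*d^4 + 18235*d^3 + 4113*d^2 + 513*d + 27)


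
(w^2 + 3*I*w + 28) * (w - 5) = w^3 - 5*w^2 + 3*I*w^2 + 28*w - 15*I*w - 140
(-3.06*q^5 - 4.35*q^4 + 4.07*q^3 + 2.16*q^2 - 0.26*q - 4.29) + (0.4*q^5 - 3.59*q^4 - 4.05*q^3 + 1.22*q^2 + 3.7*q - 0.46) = -2.66*q^5 - 7.94*q^4 + 0.0200000000000005*q^3 + 3.38*q^2 + 3.44*q - 4.75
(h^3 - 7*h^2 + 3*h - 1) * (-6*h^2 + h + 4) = -6*h^5 + 43*h^4 - 21*h^3 - 19*h^2 + 11*h - 4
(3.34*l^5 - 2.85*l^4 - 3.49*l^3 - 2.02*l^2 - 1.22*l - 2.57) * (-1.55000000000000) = -5.177*l^5 + 4.4175*l^4 + 5.4095*l^3 + 3.131*l^2 + 1.891*l + 3.9835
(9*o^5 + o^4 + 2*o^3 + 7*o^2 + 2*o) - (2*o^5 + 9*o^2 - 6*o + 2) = 7*o^5 + o^4 + 2*o^3 - 2*o^2 + 8*o - 2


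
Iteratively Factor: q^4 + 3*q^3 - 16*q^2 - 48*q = (q - 4)*(q^3 + 7*q^2 + 12*q) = q*(q - 4)*(q^2 + 7*q + 12) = q*(q - 4)*(q + 4)*(q + 3)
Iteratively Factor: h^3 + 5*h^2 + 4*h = (h + 4)*(h^2 + h) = h*(h + 4)*(h + 1)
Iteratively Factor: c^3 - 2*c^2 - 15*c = (c + 3)*(c^2 - 5*c) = (c - 5)*(c + 3)*(c)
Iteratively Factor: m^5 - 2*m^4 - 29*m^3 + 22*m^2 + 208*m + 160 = (m + 4)*(m^4 - 6*m^3 - 5*m^2 + 42*m + 40) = (m + 1)*(m + 4)*(m^3 - 7*m^2 + 2*m + 40) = (m - 4)*(m + 1)*(m + 4)*(m^2 - 3*m - 10) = (m - 4)*(m + 1)*(m + 2)*(m + 4)*(m - 5)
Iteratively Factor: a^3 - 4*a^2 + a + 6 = (a + 1)*(a^2 - 5*a + 6) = (a - 2)*(a + 1)*(a - 3)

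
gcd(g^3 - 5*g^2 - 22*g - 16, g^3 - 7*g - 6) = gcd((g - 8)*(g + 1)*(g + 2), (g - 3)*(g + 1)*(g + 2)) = g^2 + 3*g + 2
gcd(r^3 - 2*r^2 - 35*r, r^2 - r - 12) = 1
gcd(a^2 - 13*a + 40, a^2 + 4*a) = 1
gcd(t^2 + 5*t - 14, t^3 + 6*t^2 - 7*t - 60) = 1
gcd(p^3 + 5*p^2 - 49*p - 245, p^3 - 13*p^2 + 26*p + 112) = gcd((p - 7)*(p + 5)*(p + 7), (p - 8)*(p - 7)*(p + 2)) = p - 7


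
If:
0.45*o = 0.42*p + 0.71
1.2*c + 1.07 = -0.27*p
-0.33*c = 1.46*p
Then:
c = -0.94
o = 1.78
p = 0.21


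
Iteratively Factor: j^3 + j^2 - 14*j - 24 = (j - 4)*(j^2 + 5*j + 6) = (j - 4)*(j + 2)*(j + 3)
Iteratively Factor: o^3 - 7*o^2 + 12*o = (o)*(o^2 - 7*o + 12) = o*(o - 3)*(o - 4)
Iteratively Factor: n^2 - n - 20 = (n - 5)*(n + 4)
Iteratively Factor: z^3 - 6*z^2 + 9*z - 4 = (z - 1)*(z^2 - 5*z + 4) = (z - 4)*(z - 1)*(z - 1)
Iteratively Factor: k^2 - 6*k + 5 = (k - 5)*(k - 1)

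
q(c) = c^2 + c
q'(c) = 2*c + 1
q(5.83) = 39.82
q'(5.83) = 12.66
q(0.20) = 0.24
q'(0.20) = 1.40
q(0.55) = 0.85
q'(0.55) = 2.10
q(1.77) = 4.90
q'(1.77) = 4.54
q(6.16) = 44.11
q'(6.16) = 13.32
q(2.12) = 6.61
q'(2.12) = 5.24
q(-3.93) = 11.51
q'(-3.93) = -6.86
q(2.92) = 11.45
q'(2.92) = 6.84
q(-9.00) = 72.00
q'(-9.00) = -17.00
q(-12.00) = 132.00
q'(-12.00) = -23.00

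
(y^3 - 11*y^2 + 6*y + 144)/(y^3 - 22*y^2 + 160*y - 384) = (y + 3)/(y - 8)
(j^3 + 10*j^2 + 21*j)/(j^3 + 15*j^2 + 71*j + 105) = j/(j + 5)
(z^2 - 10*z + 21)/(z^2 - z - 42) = (z - 3)/(z + 6)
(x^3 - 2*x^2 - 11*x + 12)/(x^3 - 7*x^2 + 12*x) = (x^2 + 2*x - 3)/(x*(x - 3))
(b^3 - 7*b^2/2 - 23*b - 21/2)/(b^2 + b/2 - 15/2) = (2*b^2 - 13*b - 7)/(2*b - 5)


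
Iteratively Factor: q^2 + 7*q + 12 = (q + 3)*(q + 4)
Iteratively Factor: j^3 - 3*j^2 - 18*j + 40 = (j + 4)*(j^2 - 7*j + 10) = (j - 2)*(j + 4)*(j - 5)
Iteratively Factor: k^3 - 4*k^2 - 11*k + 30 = (k + 3)*(k^2 - 7*k + 10) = (k - 5)*(k + 3)*(k - 2)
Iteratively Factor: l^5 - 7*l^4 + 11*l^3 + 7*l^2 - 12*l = (l - 4)*(l^4 - 3*l^3 - l^2 + 3*l) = (l - 4)*(l - 3)*(l^3 - l) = (l - 4)*(l - 3)*(l - 1)*(l^2 + l) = l*(l - 4)*(l - 3)*(l - 1)*(l + 1)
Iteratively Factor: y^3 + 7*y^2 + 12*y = (y + 3)*(y^2 + 4*y) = y*(y + 3)*(y + 4)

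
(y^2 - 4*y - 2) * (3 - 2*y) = -2*y^3 + 11*y^2 - 8*y - 6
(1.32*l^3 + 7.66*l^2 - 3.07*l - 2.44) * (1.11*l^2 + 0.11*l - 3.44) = 1.4652*l^5 + 8.6478*l^4 - 7.1059*l^3 - 29.3965*l^2 + 10.2924*l + 8.3936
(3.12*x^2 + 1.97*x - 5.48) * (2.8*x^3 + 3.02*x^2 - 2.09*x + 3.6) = 8.736*x^5 + 14.9384*x^4 - 15.9154*x^3 - 9.4349*x^2 + 18.5452*x - 19.728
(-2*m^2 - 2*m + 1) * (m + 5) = -2*m^3 - 12*m^2 - 9*m + 5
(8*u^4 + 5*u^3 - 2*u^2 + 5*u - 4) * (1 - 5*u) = -40*u^5 - 17*u^4 + 15*u^3 - 27*u^2 + 25*u - 4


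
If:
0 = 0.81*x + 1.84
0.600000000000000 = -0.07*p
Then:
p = -8.57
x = -2.27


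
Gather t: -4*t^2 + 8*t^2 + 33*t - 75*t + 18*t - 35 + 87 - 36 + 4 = 4*t^2 - 24*t + 20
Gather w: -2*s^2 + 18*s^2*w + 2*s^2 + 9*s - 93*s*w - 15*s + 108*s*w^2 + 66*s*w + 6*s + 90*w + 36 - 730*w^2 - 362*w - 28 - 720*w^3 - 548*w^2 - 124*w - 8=-720*w^3 + w^2*(108*s - 1278) + w*(18*s^2 - 27*s - 396)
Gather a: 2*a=2*a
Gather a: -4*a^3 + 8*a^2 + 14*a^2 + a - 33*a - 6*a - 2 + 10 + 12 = -4*a^3 + 22*a^2 - 38*a + 20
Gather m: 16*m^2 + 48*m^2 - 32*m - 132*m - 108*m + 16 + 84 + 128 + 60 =64*m^2 - 272*m + 288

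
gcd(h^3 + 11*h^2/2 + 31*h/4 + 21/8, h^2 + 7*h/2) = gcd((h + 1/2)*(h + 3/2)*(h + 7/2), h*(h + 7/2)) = h + 7/2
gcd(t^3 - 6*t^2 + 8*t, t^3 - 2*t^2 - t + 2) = t - 2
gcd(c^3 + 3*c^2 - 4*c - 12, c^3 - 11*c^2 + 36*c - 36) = c - 2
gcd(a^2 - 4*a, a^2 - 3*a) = a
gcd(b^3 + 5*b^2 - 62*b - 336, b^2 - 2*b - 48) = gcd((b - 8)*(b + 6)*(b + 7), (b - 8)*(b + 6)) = b^2 - 2*b - 48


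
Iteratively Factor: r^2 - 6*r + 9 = (r - 3)*(r - 3)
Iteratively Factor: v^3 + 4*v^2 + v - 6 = (v + 2)*(v^2 + 2*v - 3) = (v - 1)*(v + 2)*(v + 3)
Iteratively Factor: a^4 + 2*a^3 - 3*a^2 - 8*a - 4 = (a + 1)*(a^3 + a^2 - 4*a - 4) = (a - 2)*(a + 1)*(a^2 + 3*a + 2) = (a - 2)*(a + 1)^2*(a + 2)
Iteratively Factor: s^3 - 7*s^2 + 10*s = (s - 2)*(s^2 - 5*s) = (s - 5)*(s - 2)*(s)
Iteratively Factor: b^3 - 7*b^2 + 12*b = (b - 4)*(b^2 - 3*b) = b*(b - 4)*(b - 3)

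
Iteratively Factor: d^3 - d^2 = (d - 1)*(d^2) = d*(d - 1)*(d)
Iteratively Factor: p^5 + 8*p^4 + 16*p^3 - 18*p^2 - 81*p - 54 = (p + 3)*(p^4 + 5*p^3 + p^2 - 21*p - 18) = (p + 3)^2*(p^3 + 2*p^2 - 5*p - 6) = (p - 2)*(p + 3)^2*(p^2 + 4*p + 3) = (p - 2)*(p + 3)^3*(p + 1)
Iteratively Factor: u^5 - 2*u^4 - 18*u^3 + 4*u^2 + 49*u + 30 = (u + 3)*(u^4 - 5*u^3 - 3*u^2 + 13*u + 10) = (u + 1)*(u + 3)*(u^3 - 6*u^2 + 3*u + 10) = (u + 1)^2*(u + 3)*(u^2 - 7*u + 10) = (u - 5)*(u + 1)^2*(u + 3)*(u - 2)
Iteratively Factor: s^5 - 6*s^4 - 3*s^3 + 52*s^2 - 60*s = (s - 2)*(s^4 - 4*s^3 - 11*s^2 + 30*s) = (s - 2)^2*(s^3 - 2*s^2 - 15*s) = (s - 2)^2*(s + 3)*(s^2 - 5*s) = s*(s - 2)^2*(s + 3)*(s - 5)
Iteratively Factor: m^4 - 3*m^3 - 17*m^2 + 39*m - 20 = (m + 4)*(m^3 - 7*m^2 + 11*m - 5) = (m - 1)*(m + 4)*(m^2 - 6*m + 5) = (m - 5)*(m - 1)*(m + 4)*(m - 1)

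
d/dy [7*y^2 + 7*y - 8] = 14*y + 7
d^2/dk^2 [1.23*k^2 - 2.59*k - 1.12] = 2.46000000000000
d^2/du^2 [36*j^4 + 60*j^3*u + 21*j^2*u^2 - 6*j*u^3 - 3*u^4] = 42*j^2 - 36*j*u - 36*u^2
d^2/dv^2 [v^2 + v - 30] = 2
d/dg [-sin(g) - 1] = -cos(g)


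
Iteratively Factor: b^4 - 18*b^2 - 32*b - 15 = (b + 1)*(b^3 - b^2 - 17*b - 15) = (b + 1)*(b + 3)*(b^2 - 4*b - 5) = (b + 1)^2*(b + 3)*(b - 5)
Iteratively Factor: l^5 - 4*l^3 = (l + 2)*(l^4 - 2*l^3) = l*(l + 2)*(l^3 - 2*l^2) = l^2*(l + 2)*(l^2 - 2*l) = l^2*(l - 2)*(l + 2)*(l)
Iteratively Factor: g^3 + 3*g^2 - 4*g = (g)*(g^2 + 3*g - 4) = g*(g - 1)*(g + 4)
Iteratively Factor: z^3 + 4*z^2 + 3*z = (z)*(z^2 + 4*z + 3) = z*(z + 3)*(z + 1)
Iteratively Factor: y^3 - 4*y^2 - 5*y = (y)*(y^2 - 4*y - 5) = y*(y + 1)*(y - 5)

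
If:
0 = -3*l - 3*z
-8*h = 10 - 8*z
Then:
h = z - 5/4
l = -z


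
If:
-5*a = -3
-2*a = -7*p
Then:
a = 3/5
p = 6/35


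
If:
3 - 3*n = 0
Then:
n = 1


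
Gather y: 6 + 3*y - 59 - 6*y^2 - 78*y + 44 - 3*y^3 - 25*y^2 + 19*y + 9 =-3*y^3 - 31*y^2 - 56*y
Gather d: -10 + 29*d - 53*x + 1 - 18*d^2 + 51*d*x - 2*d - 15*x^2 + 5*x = -18*d^2 + d*(51*x + 27) - 15*x^2 - 48*x - 9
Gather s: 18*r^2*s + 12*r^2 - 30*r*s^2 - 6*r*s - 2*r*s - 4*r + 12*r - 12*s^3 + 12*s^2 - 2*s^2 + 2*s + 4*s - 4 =12*r^2 + 8*r - 12*s^3 + s^2*(10 - 30*r) + s*(18*r^2 - 8*r + 6) - 4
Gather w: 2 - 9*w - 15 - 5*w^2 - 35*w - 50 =-5*w^2 - 44*w - 63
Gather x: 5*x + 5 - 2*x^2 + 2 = -2*x^2 + 5*x + 7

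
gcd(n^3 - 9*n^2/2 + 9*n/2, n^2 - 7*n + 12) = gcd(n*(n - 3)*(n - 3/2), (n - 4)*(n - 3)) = n - 3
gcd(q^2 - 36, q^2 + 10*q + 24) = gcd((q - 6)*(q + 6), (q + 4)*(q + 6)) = q + 6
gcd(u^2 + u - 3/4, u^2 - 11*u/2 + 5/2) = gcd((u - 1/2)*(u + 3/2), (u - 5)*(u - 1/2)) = u - 1/2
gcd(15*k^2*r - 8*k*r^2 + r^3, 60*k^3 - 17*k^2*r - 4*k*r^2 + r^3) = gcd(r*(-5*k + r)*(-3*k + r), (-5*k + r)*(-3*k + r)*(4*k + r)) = 15*k^2 - 8*k*r + r^2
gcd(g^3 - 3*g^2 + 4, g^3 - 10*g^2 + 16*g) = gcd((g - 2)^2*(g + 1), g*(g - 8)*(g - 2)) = g - 2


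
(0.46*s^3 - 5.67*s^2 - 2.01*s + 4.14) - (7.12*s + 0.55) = 0.46*s^3 - 5.67*s^2 - 9.13*s + 3.59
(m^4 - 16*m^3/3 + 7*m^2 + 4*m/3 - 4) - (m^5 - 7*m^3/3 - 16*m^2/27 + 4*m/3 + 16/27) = -m^5 + m^4 - 3*m^3 + 205*m^2/27 - 124/27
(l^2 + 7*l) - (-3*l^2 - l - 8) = 4*l^2 + 8*l + 8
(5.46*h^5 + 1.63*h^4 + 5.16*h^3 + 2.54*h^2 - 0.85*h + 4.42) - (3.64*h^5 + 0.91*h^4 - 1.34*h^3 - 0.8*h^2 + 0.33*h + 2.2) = 1.82*h^5 + 0.72*h^4 + 6.5*h^3 + 3.34*h^2 - 1.18*h + 2.22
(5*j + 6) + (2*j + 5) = 7*j + 11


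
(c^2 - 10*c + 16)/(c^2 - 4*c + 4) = (c - 8)/(c - 2)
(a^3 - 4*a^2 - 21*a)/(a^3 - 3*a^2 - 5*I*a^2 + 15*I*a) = (a^2 - 4*a - 21)/(a^2 - 3*a - 5*I*a + 15*I)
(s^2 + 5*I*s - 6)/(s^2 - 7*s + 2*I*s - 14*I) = (s + 3*I)/(s - 7)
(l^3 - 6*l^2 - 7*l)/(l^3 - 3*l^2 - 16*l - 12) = l*(l - 7)/(l^2 - 4*l - 12)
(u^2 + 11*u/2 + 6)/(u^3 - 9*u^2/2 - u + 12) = (u + 4)/(u^2 - 6*u + 8)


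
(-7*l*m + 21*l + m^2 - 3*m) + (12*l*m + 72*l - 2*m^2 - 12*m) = 5*l*m + 93*l - m^2 - 15*m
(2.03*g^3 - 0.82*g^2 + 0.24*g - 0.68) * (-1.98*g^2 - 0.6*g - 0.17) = -4.0194*g^5 + 0.4056*g^4 - 0.3283*g^3 + 1.3418*g^2 + 0.3672*g + 0.1156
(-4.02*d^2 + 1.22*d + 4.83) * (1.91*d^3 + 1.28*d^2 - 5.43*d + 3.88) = -7.6782*d^5 - 2.8154*d^4 + 32.6155*d^3 - 16.0398*d^2 - 21.4933*d + 18.7404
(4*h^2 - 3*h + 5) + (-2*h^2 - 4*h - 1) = 2*h^2 - 7*h + 4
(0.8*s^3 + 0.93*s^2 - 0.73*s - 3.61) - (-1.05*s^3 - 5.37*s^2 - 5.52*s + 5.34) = 1.85*s^3 + 6.3*s^2 + 4.79*s - 8.95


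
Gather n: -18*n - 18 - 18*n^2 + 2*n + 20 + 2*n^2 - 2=-16*n^2 - 16*n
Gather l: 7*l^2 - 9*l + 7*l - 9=7*l^2 - 2*l - 9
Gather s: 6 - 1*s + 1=7 - s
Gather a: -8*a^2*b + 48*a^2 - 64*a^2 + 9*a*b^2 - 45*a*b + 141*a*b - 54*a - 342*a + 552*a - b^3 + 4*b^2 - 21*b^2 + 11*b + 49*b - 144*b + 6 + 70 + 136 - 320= a^2*(-8*b - 16) + a*(9*b^2 + 96*b + 156) - b^3 - 17*b^2 - 84*b - 108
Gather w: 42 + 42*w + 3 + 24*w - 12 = 66*w + 33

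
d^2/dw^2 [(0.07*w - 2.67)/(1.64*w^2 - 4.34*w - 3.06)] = ((9.3652 - 0.6888*w)*(-1.64*w^2 + 4.34*w + 3.06) - (0.07*w - 2.67)*(3.28*w - 4.34)*(6.56*w - 8.68))/(-1.64*w^2 + 4.34*w + 3.06)^3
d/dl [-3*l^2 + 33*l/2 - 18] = 33/2 - 6*l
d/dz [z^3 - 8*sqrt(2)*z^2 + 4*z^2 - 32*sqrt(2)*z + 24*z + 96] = 3*z^2 - 16*sqrt(2)*z + 8*z - 32*sqrt(2) + 24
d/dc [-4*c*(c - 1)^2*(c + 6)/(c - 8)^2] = 8*(-c^4 + 14*c^3 + 48*c^2 - 85*c + 24)/(c^3 - 24*c^2 + 192*c - 512)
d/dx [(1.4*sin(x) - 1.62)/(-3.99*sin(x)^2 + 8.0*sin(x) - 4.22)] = (5.586*sin(x)^2 - 12.9276*sin(x) + 7.052)*cos(x)/(15.9201*sin(x)^4 - 63.84*sin(x)^3 + 97.6756*sin(x)^2 - 67.52*sin(x) + 17.8084)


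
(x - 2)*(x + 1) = x^2 - x - 2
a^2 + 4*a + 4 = (a + 2)^2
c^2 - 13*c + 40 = (c - 8)*(c - 5)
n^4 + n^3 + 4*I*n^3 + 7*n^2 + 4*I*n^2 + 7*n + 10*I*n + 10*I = (n + 1)*(n - 2*I)*(n + I)*(n + 5*I)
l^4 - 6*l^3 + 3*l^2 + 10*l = l*(l - 5)*(l - 2)*(l + 1)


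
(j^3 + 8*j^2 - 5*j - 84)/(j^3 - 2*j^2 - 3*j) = (j^2 + 11*j + 28)/(j*(j + 1))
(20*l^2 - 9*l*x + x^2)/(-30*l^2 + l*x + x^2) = (-4*l + x)/(6*l + x)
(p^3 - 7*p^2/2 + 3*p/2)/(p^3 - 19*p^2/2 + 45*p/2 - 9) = p/(p - 6)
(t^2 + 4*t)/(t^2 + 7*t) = (t + 4)/(t + 7)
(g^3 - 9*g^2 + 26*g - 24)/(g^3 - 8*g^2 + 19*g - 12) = (g - 2)/(g - 1)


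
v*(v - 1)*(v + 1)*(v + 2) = v^4 + 2*v^3 - v^2 - 2*v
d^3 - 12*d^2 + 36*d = d*(d - 6)^2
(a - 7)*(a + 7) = a^2 - 49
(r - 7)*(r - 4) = r^2 - 11*r + 28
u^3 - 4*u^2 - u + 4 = (u - 4)*(u - 1)*(u + 1)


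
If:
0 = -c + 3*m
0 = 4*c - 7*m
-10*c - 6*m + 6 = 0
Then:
No Solution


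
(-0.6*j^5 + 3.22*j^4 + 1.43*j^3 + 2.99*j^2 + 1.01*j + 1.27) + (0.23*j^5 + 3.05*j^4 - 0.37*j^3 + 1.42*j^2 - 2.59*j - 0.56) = -0.37*j^5 + 6.27*j^4 + 1.06*j^3 + 4.41*j^2 - 1.58*j + 0.71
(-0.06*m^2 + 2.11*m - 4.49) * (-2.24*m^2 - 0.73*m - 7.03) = 0.1344*m^4 - 4.6826*m^3 + 8.9391*m^2 - 11.5556*m + 31.5647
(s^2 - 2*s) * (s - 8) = s^3 - 10*s^2 + 16*s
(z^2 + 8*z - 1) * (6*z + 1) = 6*z^3 + 49*z^2 + 2*z - 1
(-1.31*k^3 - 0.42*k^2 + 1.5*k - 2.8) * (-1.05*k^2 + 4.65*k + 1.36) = 1.3755*k^5 - 5.6505*k^4 - 5.3096*k^3 + 9.3438*k^2 - 10.98*k - 3.808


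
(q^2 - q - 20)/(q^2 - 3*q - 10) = (q + 4)/(q + 2)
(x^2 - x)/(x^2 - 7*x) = (x - 1)/(x - 7)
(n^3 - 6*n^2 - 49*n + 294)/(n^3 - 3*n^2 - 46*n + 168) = (n - 7)/(n - 4)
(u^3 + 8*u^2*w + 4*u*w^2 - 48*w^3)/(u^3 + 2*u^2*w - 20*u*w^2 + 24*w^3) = (u + 4*w)/(u - 2*w)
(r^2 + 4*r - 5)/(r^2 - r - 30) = (r - 1)/(r - 6)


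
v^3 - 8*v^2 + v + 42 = (v - 7)*(v - 3)*(v + 2)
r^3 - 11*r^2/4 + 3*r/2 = r*(r - 2)*(r - 3/4)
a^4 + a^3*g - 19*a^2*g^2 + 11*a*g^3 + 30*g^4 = (a - 3*g)*(a - 2*g)*(a + g)*(a + 5*g)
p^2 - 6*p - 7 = (p - 7)*(p + 1)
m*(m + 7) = m^2 + 7*m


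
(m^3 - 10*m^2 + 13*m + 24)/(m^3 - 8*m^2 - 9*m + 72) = (m + 1)/(m + 3)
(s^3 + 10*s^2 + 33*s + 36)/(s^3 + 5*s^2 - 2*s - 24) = (s + 3)/(s - 2)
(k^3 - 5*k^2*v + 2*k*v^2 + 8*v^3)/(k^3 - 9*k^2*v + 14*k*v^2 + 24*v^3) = (-k + 2*v)/(-k + 6*v)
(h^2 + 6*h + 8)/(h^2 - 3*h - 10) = (h + 4)/(h - 5)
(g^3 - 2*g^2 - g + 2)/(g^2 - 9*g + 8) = (g^2 - g - 2)/(g - 8)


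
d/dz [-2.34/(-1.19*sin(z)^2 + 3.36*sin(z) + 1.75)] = (7.8624 - 5.5692*sin(z))*cos(z)/(-1.19*sin(z)^2 + 3.36*sin(z) + 1.75)^2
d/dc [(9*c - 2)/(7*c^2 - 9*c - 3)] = (-63*c^2 + 28*c - 45)/(49*c^4 - 126*c^3 + 39*c^2 + 54*c + 9)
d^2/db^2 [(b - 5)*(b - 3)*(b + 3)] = 6*b - 10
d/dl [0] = 0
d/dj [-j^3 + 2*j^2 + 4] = j*(4 - 3*j)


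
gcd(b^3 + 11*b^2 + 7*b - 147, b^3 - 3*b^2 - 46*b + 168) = b + 7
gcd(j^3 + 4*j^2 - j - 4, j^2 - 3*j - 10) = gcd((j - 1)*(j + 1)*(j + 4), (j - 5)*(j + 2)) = 1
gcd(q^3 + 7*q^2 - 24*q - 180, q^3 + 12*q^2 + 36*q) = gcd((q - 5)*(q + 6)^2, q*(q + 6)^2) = q^2 + 12*q + 36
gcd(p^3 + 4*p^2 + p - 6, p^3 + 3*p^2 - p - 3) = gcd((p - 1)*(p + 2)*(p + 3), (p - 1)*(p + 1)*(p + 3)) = p^2 + 2*p - 3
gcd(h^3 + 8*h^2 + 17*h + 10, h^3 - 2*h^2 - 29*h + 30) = h + 5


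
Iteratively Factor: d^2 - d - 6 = (d + 2)*(d - 3)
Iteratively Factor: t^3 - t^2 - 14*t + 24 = (t - 2)*(t^2 + t - 12) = (t - 3)*(t - 2)*(t + 4)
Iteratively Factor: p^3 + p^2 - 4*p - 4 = (p + 1)*(p^2 - 4) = (p - 2)*(p + 1)*(p + 2)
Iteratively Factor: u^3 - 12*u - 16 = (u - 4)*(u^2 + 4*u + 4) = (u - 4)*(u + 2)*(u + 2)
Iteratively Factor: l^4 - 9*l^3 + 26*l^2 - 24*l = (l - 2)*(l^3 - 7*l^2 + 12*l) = l*(l - 2)*(l^2 - 7*l + 12) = l*(l - 4)*(l - 2)*(l - 3)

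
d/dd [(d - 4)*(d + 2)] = 2*d - 2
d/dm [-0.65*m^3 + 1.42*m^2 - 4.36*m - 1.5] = -1.95*m^2 + 2.84*m - 4.36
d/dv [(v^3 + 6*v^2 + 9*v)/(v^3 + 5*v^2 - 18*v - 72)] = (-v^2 - 48*v - 72)/(v^4 + 4*v^3 - 44*v^2 - 96*v + 576)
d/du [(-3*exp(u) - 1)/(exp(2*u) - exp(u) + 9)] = ((2*exp(u) - 1)*(3*exp(u) + 1) - 3*exp(2*u) + 3*exp(u) - 27)*exp(u)/(exp(2*u) - exp(u) + 9)^2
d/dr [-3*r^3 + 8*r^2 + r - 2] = -9*r^2 + 16*r + 1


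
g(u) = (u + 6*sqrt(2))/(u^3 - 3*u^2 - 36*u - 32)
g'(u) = (u + 6*sqrt(2))*(-3*u^2 + 6*u + 36)/(u^3 - 3*u^2 - 36*u - 32)^2 + 1/(u^3 - 3*u^2 - 36*u - 32) = (u^3 - 3*u^2 - 36*u + 3*(u + 6*sqrt(2))*(-u^2 + 2*u + 12) - 32)/(-u^3 + 3*u^2 + 36*u + 32)^2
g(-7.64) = 0.00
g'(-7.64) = 0.00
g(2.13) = -0.09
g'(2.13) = 0.02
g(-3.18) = 0.27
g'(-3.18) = -0.13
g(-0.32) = -0.39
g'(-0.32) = 0.59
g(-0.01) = -0.27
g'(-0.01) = 0.27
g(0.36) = -0.20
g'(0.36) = 0.14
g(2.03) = -0.10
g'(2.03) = 0.02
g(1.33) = -0.12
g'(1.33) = 0.04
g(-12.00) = 0.00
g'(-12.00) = 0.00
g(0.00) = -0.27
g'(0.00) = 0.27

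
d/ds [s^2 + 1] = 2*s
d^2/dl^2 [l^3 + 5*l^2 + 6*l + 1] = 6*l + 10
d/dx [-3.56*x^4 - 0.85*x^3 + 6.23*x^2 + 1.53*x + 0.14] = -14.24*x^3 - 2.55*x^2 + 12.46*x + 1.53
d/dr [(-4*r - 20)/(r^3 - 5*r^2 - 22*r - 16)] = 8*(r^3 + 5*r^2 - 25*r - 47)/(r^6 - 10*r^5 - 19*r^4 + 188*r^3 + 644*r^2 + 704*r + 256)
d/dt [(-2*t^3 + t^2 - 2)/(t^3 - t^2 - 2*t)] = (t^4 + 8*t^3 + 4*t^2 - 4*t - 4)/(t^2*(t^4 - 2*t^3 - 3*t^2 + 4*t + 4))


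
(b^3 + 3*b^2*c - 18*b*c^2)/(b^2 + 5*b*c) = (b^2 + 3*b*c - 18*c^2)/(b + 5*c)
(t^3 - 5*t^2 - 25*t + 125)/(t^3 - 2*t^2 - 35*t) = (t^2 - 10*t + 25)/(t*(t - 7))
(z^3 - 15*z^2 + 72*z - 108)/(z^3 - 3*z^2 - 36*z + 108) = (z - 6)/(z + 6)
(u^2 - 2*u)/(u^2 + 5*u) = (u - 2)/(u + 5)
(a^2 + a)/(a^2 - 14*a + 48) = a*(a + 1)/(a^2 - 14*a + 48)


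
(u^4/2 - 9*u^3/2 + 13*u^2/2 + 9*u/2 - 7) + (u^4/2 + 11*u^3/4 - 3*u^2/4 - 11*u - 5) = u^4 - 7*u^3/4 + 23*u^2/4 - 13*u/2 - 12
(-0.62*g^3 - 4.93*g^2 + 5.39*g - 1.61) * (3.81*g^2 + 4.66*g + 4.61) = -2.3622*g^5 - 21.6725*g^4 - 5.2961*g^3 - 3.744*g^2 + 17.3453*g - 7.4221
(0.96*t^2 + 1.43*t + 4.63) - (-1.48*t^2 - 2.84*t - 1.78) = 2.44*t^2 + 4.27*t + 6.41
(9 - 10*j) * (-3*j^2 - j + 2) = 30*j^3 - 17*j^2 - 29*j + 18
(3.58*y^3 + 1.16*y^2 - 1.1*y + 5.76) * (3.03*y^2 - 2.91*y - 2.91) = 10.8474*y^5 - 6.903*y^4 - 17.1264*y^3 + 17.2782*y^2 - 13.5606*y - 16.7616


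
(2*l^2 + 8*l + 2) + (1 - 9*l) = 2*l^2 - l + 3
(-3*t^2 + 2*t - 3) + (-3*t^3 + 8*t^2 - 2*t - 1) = -3*t^3 + 5*t^2 - 4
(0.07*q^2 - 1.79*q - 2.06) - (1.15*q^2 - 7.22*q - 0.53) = -1.08*q^2 + 5.43*q - 1.53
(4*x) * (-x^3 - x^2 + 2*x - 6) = -4*x^4 - 4*x^3 + 8*x^2 - 24*x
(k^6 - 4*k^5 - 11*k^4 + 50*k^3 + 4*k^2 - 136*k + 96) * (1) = k^6 - 4*k^5 - 11*k^4 + 50*k^3 + 4*k^2 - 136*k + 96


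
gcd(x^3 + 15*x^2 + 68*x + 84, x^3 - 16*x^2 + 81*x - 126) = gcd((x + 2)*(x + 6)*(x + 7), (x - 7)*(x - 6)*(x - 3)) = 1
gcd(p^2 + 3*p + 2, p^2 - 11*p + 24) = 1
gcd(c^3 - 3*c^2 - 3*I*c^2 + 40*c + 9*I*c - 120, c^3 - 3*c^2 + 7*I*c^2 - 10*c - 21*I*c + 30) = c^2 + c*(-3 + 5*I) - 15*I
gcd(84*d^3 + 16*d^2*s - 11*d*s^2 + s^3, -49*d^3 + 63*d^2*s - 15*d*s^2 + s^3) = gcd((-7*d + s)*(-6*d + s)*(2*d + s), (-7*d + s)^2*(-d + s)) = -7*d + s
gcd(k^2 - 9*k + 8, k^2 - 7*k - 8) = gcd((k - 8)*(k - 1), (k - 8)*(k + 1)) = k - 8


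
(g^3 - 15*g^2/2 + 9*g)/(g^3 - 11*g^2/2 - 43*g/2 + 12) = g*(2*g^2 - 15*g + 18)/(2*g^3 - 11*g^2 - 43*g + 24)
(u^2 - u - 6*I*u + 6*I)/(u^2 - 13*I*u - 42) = (u - 1)/(u - 7*I)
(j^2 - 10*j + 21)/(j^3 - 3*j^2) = (j - 7)/j^2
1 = 1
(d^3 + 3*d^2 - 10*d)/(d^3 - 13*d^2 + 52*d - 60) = d*(d + 5)/(d^2 - 11*d + 30)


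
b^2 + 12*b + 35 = (b + 5)*(b + 7)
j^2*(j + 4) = j^3 + 4*j^2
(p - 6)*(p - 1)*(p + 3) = p^3 - 4*p^2 - 15*p + 18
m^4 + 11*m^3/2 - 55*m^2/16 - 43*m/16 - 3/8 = (m - 1)*(m + 1/4)^2*(m + 6)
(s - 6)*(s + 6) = s^2 - 36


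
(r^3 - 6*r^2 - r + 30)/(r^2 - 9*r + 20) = (r^2 - r - 6)/(r - 4)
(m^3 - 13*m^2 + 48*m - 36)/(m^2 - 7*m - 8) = (-m^3 + 13*m^2 - 48*m + 36)/(-m^2 + 7*m + 8)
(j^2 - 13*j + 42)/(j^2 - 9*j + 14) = (j - 6)/(j - 2)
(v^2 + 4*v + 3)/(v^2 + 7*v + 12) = (v + 1)/(v + 4)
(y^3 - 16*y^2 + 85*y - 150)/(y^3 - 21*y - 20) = (y^2 - 11*y + 30)/(y^2 + 5*y + 4)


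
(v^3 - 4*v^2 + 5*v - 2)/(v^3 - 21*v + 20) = (v^2 - 3*v + 2)/(v^2 + v - 20)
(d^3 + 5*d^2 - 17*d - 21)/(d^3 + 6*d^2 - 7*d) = (d^2 - 2*d - 3)/(d*(d - 1))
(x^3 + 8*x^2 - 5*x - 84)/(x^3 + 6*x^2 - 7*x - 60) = (x + 7)/(x + 5)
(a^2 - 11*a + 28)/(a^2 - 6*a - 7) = (a - 4)/(a + 1)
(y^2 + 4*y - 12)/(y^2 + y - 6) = (y + 6)/(y + 3)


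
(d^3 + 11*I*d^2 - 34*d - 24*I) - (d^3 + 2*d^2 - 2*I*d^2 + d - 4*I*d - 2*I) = -2*d^2 + 13*I*d^2 - 35*d + 4*I*d - 22*I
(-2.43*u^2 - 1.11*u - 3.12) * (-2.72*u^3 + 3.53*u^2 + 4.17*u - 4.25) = 6.6096*u^5 - 5.5587*u^4 - 5.565*u^3 - 5.3148*u^2 - 8.2929*u + 13.26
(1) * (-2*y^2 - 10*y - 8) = -2*y^2 - 10*y - 8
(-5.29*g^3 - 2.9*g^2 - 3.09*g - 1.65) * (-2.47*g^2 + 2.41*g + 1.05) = 13.0663*g^5 - 5.5859*g^4 - 4.9112*g^3 - 6.4164*g^2 - 7.221*g - 1.7325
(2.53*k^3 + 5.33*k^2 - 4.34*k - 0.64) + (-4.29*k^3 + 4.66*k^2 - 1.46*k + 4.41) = -1.76*k^3 + 9.99*k^2 - 5.8*k + 3.77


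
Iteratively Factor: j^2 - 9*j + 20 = (j - 5)*(j - 4)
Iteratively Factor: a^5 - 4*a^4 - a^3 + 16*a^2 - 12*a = (a)*(a^4 - 4*a^3 - a^2 + 16*a - 12) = a*(a + 2)*(a^3 - 6*a^2 + 11*a - 6) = a*(a - 1)*(a + 2)*(a^2 - 5*a + 6) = a*(a - 3)*(a - 1)*(a + 2)*(a - 2)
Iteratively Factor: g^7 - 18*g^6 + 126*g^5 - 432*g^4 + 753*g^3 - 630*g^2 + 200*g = (g - 5)*(g^6 - 13*g^5 + 61*g^4 - 127*g^3 + 118*g^2 - 40*g) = (g - 5)*(g - 1)*(g^5 - 12*g^4 + 49*g^3 - 78*g^2 + 40*g) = (g - 5)^2*(g - 1)*(g^4 - 7*g^3 + 14*g^2 - 8*g) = (g - 5)^2*(g - 4)*(g - 1)*(g^3 - 3*g^2 + 2*g) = (g - 5)^2*(g - 4)*(g - 1)^2*(g^2 - 2*g) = (g - 5)^2*(g - 4)*(g - 2)*(g - 1)^2*(g)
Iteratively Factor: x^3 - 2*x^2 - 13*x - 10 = (x + 2)*(x^2 - 4*x - 5) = (x - 5)*(x + 2)*(x + 1)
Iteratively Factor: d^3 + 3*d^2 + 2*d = (d + 2)*(d^2 + d) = d*(d + 2)*(d + 1)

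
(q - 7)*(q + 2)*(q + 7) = q^3 + 2*q^2 - 49*q - 98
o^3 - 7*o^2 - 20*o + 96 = (o - 8)*(o - 3)*(o + 4)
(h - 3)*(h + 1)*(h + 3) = h^3 + h^2 - 9*h - 9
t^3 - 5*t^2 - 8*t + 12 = (t - 6)*(t - 1)*(t + 2)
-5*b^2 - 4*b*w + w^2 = (-5*b + w)*(b + w)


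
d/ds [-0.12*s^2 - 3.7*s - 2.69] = -0.24*s - 3.7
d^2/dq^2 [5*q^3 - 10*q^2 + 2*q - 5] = 30*q - 20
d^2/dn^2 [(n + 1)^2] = 2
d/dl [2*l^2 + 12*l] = 4*l + 12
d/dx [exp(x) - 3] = exp(x)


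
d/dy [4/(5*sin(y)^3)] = -12*cos(y)/(5*sin(y)^4)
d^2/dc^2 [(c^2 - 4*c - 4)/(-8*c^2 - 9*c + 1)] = 2*(328*c^3 + 744*c^2 + 960*c + 391)/(512*c^6 + 1728*c^5 + 1752*c^4 + 297*c^3 - 219*c^2 + 27*c - 1)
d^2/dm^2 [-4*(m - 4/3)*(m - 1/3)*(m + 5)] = -24*m - 80/3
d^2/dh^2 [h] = 0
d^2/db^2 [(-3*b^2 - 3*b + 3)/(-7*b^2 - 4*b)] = 6*(21*b^3 - 147*b^2 - 84*b - 16)/(b^3*(343*b^3 + 588*b^2 + 336*b + 64))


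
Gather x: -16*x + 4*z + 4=-16*x + 4*z + 4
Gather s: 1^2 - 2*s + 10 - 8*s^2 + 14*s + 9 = -8*s^2 + 12*s + 20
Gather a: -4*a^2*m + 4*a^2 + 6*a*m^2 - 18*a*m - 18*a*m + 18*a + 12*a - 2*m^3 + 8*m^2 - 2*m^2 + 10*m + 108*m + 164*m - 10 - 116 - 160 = a^2*(4 - 4*m) + a*(6*m^2 - 36*m + 30) - 2*m^3 + 6*m^2 + 282*m - 286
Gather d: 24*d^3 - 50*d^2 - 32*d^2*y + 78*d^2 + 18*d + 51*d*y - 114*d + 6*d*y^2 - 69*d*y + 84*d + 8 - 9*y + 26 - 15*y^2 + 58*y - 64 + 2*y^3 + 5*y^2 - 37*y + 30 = 24*d^3 + d^2*(28 - 32*y) + d*(6*y^2 - 18*y - 12) + 2*y^3 - 10*y^2 + 12*y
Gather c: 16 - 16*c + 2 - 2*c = 18 - 18*c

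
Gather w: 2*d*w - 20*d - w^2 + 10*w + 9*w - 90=-20*d - w^2 + w*(2*d + 19) - 90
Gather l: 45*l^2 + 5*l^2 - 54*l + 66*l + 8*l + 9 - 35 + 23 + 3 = 50*l^2 + 20*l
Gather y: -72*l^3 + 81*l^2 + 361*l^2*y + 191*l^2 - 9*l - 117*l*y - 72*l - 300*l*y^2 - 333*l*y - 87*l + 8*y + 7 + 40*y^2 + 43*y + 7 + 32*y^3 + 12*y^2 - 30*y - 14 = -72*l^3 + 272*l^2 - 168*l + 32*y^3 + y^2*(52 - 300*l) + y*(361*l^2 - 450*l + 21)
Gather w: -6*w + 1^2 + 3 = 4 - 6*w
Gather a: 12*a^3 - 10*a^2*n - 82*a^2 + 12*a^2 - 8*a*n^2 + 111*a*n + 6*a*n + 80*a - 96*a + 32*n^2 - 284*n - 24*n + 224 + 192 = 12*a^3 + a^2*(-10*n - 70) + a*(-8*n^2 + 117*n - 16) + 32*n^2 - 308*n + 416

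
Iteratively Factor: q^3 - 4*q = (q)*(q^2 - 4) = q*(q + 2)*(q - 2)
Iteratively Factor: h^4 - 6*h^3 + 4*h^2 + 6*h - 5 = (h - 1)*(h^3 - 5*h^2 - h + 5) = (h - 1)*(h + 1)*(h^2 - 6*h + 5) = (h - 5)*(h - 1)*(h + 1)*(h - 1)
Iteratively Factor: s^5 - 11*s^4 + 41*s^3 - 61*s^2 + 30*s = (s - 5)*(s^4 - 6*s^3 + 11*s^2 - 6*s) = s*(s - 5)*(s^3 - 6*s^2 + 11*s - 6) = s*(s - 5)*(s - 3)*(s^2 - 3*s + 2) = s*(s - 5)*(s - 3)*(s - 1)*(s - 2)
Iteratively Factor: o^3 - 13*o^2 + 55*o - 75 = (o - 5)*(o^2 - 8*o + 15) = (o - 5)^2*(o - 3)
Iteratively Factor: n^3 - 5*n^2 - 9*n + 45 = (n - 5)*(n^2 - 9) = (n - 5)*(n + 3)*(n - 3)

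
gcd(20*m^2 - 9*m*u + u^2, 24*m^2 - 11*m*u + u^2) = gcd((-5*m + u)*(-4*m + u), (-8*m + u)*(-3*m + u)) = 1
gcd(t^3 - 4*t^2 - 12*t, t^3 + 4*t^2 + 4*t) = t^2 + 2*t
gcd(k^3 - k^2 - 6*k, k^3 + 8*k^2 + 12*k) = k^2 + 2*k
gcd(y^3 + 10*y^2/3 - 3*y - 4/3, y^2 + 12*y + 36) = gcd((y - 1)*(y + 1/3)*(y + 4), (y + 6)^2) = 1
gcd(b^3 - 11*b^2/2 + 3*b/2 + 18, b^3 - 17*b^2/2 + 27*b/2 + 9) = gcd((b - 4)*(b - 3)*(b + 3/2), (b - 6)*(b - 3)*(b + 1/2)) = b - 3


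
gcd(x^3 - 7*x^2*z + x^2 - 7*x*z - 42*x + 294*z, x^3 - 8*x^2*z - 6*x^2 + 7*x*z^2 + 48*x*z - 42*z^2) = x^2 - 7*x*z - 6*x + 42*z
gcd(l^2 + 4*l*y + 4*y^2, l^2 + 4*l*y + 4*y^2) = l^2 + 4*l*y + 4*y^2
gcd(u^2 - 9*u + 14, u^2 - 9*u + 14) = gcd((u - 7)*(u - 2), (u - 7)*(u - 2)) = u^2 - 9*u + 14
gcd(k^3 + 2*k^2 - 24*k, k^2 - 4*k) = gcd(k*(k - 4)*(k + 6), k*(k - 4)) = k^2 - 4*k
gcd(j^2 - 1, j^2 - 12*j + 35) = 1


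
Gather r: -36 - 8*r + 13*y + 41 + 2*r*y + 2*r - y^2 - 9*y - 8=r*(2*y - 6) - y^2 + 4*y - 3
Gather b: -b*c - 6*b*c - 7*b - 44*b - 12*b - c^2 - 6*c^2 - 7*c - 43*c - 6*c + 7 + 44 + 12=b*(-7*c - 63) - 7*c^2 - 56*c + 63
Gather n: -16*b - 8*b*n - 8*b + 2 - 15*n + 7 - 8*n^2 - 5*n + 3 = -24*b - 8*n^2 + n*(-8*b - 20) + 12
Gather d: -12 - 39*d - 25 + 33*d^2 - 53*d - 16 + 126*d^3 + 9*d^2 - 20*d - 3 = 126*d^3 + 42*d^2 - 112*d - 56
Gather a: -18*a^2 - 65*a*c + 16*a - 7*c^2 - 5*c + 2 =-18*a^2 + a*(16 - 65*c) - 7*c^2 - 5*c + 2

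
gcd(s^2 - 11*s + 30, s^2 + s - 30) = s - 5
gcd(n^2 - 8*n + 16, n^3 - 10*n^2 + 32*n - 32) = n^2 - 8*n + 16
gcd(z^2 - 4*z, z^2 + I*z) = z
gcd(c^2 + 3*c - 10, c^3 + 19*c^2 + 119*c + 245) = c + 5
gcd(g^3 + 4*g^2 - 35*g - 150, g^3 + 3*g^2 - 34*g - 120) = g^2 - g - 30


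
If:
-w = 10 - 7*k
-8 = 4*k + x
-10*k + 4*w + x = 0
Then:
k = 24/7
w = 14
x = -152/7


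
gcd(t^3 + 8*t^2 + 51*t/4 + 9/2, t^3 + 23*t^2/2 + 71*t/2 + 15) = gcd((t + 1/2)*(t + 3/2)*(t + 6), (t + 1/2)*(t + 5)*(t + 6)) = t^2 + 13*t/2 + 3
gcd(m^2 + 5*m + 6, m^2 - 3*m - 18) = m + 3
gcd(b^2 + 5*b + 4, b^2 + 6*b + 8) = b + 4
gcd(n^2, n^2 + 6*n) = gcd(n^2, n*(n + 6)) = n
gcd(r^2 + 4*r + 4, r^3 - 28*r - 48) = r + 2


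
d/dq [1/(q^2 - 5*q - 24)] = (5 - 2*q)/(-q^2 + 5*q + 24)^2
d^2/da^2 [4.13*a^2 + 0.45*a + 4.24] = 8.26000000000000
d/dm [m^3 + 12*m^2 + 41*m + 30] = 3*m^2 + 24*m + 41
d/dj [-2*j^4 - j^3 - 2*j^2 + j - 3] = -8*j^3 - 3*j^2 - 4*j + 1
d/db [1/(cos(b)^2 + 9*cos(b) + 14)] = (2*cos(b) + 9)*sin(b)/(cos(b)^2 + 9*cos(b) + 14)^2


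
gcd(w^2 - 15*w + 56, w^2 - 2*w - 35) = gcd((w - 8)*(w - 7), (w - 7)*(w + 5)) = w - 7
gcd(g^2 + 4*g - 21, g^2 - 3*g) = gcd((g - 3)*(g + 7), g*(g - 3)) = g - 3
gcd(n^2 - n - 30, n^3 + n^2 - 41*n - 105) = n + 5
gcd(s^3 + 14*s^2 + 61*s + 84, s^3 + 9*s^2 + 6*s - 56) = s^2 + 11*s + 28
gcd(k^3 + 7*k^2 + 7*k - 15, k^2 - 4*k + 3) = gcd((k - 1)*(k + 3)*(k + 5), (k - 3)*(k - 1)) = k - 1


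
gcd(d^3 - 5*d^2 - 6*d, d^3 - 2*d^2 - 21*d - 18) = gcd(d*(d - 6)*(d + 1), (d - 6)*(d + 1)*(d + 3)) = d^2 - 5*d - 6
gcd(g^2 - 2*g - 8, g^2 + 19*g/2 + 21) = 1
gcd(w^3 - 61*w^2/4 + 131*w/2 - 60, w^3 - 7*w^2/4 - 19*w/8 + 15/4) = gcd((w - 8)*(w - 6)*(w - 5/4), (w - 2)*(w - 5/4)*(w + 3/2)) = w - 5/4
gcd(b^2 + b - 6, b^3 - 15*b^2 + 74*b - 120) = 1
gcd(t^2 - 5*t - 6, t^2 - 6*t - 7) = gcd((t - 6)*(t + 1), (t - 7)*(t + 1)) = t + 1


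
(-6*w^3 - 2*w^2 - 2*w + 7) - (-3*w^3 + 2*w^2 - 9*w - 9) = -3*w^3 - 4*w^2 + 7*w + 16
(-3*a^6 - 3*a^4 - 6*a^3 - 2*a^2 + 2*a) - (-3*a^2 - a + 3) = -3*a^6 - 3*a^4 - 6*a^3 + a^2 + 3*a - 3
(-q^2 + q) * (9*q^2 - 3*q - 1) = -9*q^4 + 12*q^3 - 2*q^2 - q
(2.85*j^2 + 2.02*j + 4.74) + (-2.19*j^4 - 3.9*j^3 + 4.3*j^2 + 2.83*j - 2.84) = -2.19*j^4 - 3.9*j^3 + 7.15*j^2 + 4.85*j + 1.9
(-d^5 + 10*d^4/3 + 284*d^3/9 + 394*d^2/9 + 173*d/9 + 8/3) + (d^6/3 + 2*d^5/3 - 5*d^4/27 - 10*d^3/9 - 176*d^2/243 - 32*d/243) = d^6/3 - d^5/3 + 85*d^4/27 + 274*d^3/9 + 10462*d^2/243 + 4639*d/243 + 8/3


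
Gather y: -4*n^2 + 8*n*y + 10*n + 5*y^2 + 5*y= -4*n^2 + 10*n + 5*y^2 + y*(8*n + 5)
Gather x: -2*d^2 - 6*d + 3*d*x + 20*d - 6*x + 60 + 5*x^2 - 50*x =-2*d^2 + 14*d + 5*x^2 + x*(3*d - 56) + 60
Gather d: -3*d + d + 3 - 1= 2 - 2*d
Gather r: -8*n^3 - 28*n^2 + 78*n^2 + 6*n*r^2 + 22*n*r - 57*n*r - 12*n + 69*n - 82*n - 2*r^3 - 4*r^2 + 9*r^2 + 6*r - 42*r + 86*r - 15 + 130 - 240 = -8*n^3 + 50*n^2 - 25*n - 2*r^3 + r^2*(6*n + 5) + r*(50 - 35*n) - 125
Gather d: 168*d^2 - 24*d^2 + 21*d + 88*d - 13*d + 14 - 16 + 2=144*d^2 + 96*d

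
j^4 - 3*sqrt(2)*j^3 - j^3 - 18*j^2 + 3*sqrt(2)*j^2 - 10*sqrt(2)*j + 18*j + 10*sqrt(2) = (j - 1)*(j - 5*sqrt(2))*(j + sqrt(2))^2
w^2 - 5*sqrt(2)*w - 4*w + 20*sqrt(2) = (w - 4)*(w - 5*sqrt(2))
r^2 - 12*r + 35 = (r - 7)*(r - 5)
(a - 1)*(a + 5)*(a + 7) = a^3 + 11*a^2 + 23*a - 35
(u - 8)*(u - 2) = u^2 - 10*u + 16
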